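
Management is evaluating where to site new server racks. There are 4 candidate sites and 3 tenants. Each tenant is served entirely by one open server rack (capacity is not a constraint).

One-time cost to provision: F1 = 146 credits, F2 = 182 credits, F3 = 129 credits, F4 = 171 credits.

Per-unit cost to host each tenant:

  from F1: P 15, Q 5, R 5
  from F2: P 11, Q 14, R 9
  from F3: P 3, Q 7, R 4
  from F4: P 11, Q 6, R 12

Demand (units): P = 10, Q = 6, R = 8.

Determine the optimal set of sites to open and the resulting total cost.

Open F3 only; minimum total cost 233.

For any fixed open set, each tenant goes to its cheapest open site; total = fixed + service.
{F3}: P→F3 3·10=30, Q→F3 7·6=42, R→F3 4·8=32. Service 104; fixed 129; total 233.
{F1}: service 220 + fixed 146 = 366
{F1, F3}: service 92 + fixed 275 = 367
{F1, F2, F3, F4}: P→F3 3·10=30, Q→F1 5·6=30, R→F3 4·8=32. Service 92; fixed 628; total 720.
(All 15 nonempty subsets were checked; F3 only is lowest.)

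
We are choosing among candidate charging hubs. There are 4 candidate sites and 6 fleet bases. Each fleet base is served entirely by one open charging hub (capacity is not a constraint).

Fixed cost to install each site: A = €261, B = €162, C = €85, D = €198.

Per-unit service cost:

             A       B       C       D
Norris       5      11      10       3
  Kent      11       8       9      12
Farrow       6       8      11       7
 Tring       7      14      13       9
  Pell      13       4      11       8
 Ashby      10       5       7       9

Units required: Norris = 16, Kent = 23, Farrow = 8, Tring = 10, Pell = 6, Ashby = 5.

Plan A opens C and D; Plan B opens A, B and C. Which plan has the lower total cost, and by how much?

Plan A is cheaper by 172.

Plan A: {C, D}: Norris→D 3·16=48, Kent→C 9·23=207, Farrow→D 7·8=56, Tring→D 9·10=90, Pell→D 8·6=48, Ashby→C 7·5=35. Service 484; fixed 283; total 767.
Plan B: {A, B, C}: Norris→A 5·16=80, Kent→B 8·23=184, Farrow→A 6·8=48, Tring→A 7·10=70, Pell→B 4·6=24, Ashby→B 5·5=25. Service 431; fixed 508; total 939.
Difference: |767 − 939| = 172.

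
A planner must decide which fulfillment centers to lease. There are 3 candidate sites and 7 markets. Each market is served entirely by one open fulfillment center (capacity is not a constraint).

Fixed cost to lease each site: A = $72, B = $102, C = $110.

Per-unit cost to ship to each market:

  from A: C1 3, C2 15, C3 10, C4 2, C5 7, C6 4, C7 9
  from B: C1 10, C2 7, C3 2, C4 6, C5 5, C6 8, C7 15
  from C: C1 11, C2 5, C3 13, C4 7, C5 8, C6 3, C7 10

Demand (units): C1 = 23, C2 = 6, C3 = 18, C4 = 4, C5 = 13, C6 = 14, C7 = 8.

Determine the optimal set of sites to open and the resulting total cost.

Open A and B; minimum total cost 522.

For any fixed open set, each market goes to its cheapest open site; total = fixed + service.
{A, B}: C1→A 3·23=69, C2→B 7·6=42, C3→B 2·18=36, C4→A 2·4=8, C5→B 5·13=65, C6→A 4·14=56, C7→A 9·8=72. Service 348; fixed 174; total 522.
{A, B, C}: service 322 + fixed 284 = 606
{A}: service 566 + fixed 72 = 638
No other subset beats 522.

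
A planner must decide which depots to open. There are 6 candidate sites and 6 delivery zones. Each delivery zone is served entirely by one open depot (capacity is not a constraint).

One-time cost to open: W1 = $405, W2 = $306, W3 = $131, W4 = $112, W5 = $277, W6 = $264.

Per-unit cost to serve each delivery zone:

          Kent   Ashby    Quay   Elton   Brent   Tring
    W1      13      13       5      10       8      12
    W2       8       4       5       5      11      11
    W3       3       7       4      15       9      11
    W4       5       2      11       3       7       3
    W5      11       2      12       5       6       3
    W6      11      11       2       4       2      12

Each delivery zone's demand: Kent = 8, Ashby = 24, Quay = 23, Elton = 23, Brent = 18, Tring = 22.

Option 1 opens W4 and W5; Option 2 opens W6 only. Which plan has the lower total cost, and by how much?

Option 1 is cheaper by 81.

Option 1: {W4, W5}: Kent→W4 5·8=40, Ashby→W4 2·24=48, Quay→W4 11·23=253, Elton→W4 3·23=69, Brent→W5 6·18=108, Tring→W4 3·22=66. Service 584; fixed 389; total 973.
Option 2: {W6}: Kent→W6 11·8=88, Ashby→W6 11·24=264, Quay→W6 2·23=46, Elton→W6 4·23=92, Brent→W6 2·18=36, Tring→W6 12·22=264. Service 790; fixed 264; total 1054.
Difference: |973 − 1054| = 81.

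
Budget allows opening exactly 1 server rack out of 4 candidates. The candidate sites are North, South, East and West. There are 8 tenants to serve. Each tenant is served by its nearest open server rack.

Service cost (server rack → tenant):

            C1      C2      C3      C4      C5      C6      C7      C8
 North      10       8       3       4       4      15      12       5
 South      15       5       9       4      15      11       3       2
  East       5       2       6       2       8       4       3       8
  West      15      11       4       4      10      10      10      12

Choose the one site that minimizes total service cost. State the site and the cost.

Choose East only; total service cost 38.

With exactly 1 open, each tenant uses its cheapest among the chosen.
{East}: C1→East 5, C2→East 2, C3→East 6, C4→East 2, C5→East 8, C6→East 4, C7→East 3, C8→East 8. Service cost 38.
{North}: service cost 61
{South}: service cost 64
Among all 4 size-1 choices, {East} is lowest.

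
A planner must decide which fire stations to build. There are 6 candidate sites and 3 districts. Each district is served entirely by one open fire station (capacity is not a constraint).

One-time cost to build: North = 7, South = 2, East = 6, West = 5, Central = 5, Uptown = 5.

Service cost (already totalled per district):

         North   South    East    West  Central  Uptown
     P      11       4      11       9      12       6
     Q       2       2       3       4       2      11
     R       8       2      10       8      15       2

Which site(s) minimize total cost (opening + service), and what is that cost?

Open South only; minimum total cost 10.

For any fixed open set, each district goes to its cheapest open site; total = fixed + service.
{South}: P→South 4, Q→South 2, R→South 2. Service 8; fixed 2; total 10.
{South, West}: service 8 + fixed 7 = 15
{South, Central}: service 8 + fixed 7 = 15
{North, South, East, West, Central, Uptown}: P→South 4, Q→North 2, R→South 2. Service 8; fixed 30; total 38.
No other subset beats 10.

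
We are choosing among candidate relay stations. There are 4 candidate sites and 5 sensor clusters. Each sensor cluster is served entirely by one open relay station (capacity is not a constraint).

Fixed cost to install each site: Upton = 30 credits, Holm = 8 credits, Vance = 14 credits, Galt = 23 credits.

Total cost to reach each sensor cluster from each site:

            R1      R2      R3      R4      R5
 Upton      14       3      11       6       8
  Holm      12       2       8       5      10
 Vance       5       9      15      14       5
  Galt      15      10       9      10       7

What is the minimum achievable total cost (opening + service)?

Minimum total cost: 45

For any fixed open set, each sensor cluster goes to its cheapest open site; total = fixed + service.
{Holm}: R1→Holm 12, R2→Holm 2, R3→Holm 8, R4→Holm 5, R5→Holm 10. Service 37; fixed 8; total 45.
{Holm, Vance}: service 25 + fixed 22 = 47
{Vance}: service 48 + fixed 14 = 62
{Upton, Holm, Vance, Galt}: R1→Vance 5, R2→Holm 2, R3→Holm 8, R4→Holm 5, R5→Vance 5. Service 25; fixed 75; total 100.
No other subset beats 45.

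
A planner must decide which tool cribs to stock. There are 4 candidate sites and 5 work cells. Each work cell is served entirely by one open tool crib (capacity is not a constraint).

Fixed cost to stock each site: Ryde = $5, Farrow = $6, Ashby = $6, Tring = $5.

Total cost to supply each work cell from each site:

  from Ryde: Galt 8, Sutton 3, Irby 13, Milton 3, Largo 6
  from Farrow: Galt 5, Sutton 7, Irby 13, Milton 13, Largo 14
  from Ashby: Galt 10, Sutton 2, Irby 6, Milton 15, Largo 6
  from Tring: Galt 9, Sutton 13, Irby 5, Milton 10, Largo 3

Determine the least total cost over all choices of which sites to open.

Minimum total cost: 32

For any fixed open set, each work cell goes to its cheapest open site; total = fixed + service.
{Ryde, Tring}: Galt→Ryde 8, Sutton→Ryde 3, Irby→Tring 5, Milton→Ryde 3, Largo→Tring 3. Service 22; fixed 10; total 32.
{Ryde, Farrow, Tring}: Galt→Farrow 5, Sutton→Ryde 3, Irby→Tring 5, Milton→Ryde 3, Largo→Tring 3. Service 19; fixed 16; total 35.
{Ryde, Ashby}: Galt→Ryde 8, Sutton→Ashby 2, Irby→Ashby 6, Milton→Ryde 3, Largo→Ryde 6. Service 25; fixed 11; total 36.
{Ryde, Farrow, Ashby, Tring}: Galt→Farrow 5, Sutton→Ashby 2, Irby→Tring 5, Milton→Ryde 3, Largo→Tring 3. Service 18; fixed 22; total 40.
No other subset beats 32.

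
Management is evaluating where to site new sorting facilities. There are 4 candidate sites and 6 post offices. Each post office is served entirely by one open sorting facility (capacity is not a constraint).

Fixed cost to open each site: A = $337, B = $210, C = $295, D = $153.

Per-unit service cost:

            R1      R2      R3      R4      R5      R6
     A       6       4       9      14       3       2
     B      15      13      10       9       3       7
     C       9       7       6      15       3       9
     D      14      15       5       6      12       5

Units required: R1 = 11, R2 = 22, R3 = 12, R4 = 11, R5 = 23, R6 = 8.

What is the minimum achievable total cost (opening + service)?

For any fixed open set, each post office goes to its cheapest open site; total = fixed + service.
{A}: R1→A 6·11=66, R2→A 4·22=88, R3→A 9·12=108, R4→A 14·11=154, R5→A 3·23=69, R6→A 2·8=16. Service 501; fixed 337; total 838.
{A, D}: service 365 + fixed 490 = 855
{C}: R1→C 9·11=99, R2→C 7·22=154, R3→C 6·12=72, R4→C 15·11=165, R5→C 3·23=69, R6→C 9·8=72. Service 631; fixed 295; total 926.
{A, B, C, D}: service 365 + fixed 995 = 1360
No other subset beats 838.

Minimum total cost: 838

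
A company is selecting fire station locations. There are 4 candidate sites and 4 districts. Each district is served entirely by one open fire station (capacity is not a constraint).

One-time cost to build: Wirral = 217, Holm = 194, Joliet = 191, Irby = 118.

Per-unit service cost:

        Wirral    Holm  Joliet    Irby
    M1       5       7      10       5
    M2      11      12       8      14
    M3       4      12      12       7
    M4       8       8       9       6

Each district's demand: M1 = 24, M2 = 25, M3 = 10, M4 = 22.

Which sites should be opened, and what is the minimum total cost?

For any fixed open set, each district goes to its cheapest open site; total = fixed + service.
{Irby}: M1→Irby 5·24=120, M2→Irby 14·25=350, M3→Irby 7·10=70, M4→Irby 6·22=132. Service 672; fixed 118; total 790.
{Wirral}: service 611 + fixed 217 = 828
{Joliet, Irby}: M1→Irby 5·24=120, M2→Joliet 8·25=200, M3→Irby 7·10=70, M4→Irby 6·22=132. Service 522; fixed 309; total 831.
{Wirral, Holm, Joliet, Irby}: service 492 + fixed 720 = 1212
(All 15 nonempty subsets were checked; Irby only is lowest.)

Open Irby only; minimum total cost 790.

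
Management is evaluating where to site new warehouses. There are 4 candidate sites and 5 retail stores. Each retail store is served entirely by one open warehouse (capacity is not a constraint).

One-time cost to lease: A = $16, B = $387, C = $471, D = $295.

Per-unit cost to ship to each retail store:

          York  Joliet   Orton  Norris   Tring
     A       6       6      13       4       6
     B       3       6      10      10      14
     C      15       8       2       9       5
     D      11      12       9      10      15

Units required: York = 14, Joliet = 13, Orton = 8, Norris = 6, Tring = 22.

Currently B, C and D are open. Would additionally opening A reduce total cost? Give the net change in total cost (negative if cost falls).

Current service cost with {B, C, D}: 300.
Adding A: each retail store re-picks its cheapest; new service cost 270, saving 30.
Extra fixed cost: 16. Net change = 16 − 30 = -14.
(Totals: 1453 → 1439.)

Yes — net change −14 (cost falls by 14).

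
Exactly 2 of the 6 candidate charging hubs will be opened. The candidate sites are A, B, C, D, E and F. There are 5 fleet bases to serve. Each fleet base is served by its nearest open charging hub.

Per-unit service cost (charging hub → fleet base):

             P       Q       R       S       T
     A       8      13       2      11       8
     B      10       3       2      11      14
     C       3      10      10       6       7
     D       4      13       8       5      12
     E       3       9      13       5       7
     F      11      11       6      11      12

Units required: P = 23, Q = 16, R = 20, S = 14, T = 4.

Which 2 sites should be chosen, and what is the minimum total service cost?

Choose B and E; total service cost 255.

With exactly 2 open, each fleet base uses its cheapest among the chosen.
{B, E}: P→E 3·23=69, Q→B 3·16=48, R→B 2·20=40, S→E 5·14=70, T→E 7·4=28. Service cost 255.
{B, C}: service cost 269
{B, D}: service cost 298
Among all 15 size-2 choices, {B, E} is lowest.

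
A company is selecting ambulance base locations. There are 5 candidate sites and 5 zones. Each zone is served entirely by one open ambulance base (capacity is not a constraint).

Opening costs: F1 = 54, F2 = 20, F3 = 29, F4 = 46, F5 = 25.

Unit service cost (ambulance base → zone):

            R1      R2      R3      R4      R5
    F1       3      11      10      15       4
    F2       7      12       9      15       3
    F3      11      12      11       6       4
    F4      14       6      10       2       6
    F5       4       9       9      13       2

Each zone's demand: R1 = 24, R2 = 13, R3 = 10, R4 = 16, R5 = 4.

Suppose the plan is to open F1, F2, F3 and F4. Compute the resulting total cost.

Total cost: 433

Each zone is assigned to its cheapest site among the open ones.
{F1, F2, F3, F4}: R1→F1 3·24=72, R2→F4 6·13=78, R3→F2 9·10=90, R4→F4 2·16=32, R5→F2 3·4=12. Service 284; fixed 149; total 433.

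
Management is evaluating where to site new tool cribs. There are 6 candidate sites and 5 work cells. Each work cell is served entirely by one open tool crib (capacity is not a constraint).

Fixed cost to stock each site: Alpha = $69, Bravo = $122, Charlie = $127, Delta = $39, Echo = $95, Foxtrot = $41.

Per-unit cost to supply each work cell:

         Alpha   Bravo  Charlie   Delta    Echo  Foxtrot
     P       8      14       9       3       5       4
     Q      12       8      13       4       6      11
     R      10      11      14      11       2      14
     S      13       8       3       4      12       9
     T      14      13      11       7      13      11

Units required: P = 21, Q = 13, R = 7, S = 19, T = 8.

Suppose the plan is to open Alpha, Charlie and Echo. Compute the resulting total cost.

Each work cell is assigned to its cheapest site among the open ones.
{Alpha, Charlie, Echo}: P→Echo 5·21=105, Q→Echo 6·13=78, R→Echo 2·7=14, S→Charlie 3·19=57, T→Charlie 11·8=88. Service 342; fixed 291; total 633.

Total cost: 633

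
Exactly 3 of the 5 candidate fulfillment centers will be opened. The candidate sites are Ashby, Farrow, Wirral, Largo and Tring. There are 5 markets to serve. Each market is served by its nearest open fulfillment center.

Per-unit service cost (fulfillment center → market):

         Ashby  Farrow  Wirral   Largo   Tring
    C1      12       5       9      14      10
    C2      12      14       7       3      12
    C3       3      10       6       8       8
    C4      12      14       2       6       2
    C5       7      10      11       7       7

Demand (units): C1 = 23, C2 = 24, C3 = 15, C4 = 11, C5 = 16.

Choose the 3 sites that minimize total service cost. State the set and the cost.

With exactly 3 open, each market uses its cheapest among the chosen.
{Ashby, Farrow, Largo}: C1→Farrow 5·23=115, C2→Largo 3·24=72, C3→Ashby 3·15=45, C4→Largo 6·11=66, C5→Ashby 7·16=112. Service cost 410.
{Farrow, Wirral, Largo}: service cost 411
{Farrow, Largo, Tring}: service cost 441
Among all 10 size-3 choices, {Ashby, Farrow, Largo} is lowest.

Choose Ashby, Farrow and Largo; total service cost 410.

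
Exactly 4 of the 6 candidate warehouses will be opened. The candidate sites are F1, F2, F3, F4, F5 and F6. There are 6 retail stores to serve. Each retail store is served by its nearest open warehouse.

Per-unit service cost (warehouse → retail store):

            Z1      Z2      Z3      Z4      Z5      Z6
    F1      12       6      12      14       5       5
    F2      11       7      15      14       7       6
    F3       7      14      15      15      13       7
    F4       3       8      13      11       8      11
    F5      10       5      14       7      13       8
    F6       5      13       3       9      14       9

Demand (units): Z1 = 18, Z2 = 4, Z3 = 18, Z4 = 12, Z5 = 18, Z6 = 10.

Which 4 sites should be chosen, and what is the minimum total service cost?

With exactly 4 open, each retail store uses its cheapest among the chosen.
{F1, F4, F5, F6}: Z1→F4 3·18=54, Z2→F5 5·4=20, Z3→F6 3·18=54, Z4→F5 7·12=84, Z5→F1 5·18=90, Z6→F1 5·10=50. Service cost 352.
{F1, F2, F4, F6}: service cost 380
{F1, F3, F4, F6}: service cost 380
Among all 15 size-4 choices, {F1, F4, F5, F6} is lowest.

Choose F1, F4, F5 and F6; total service cost 352.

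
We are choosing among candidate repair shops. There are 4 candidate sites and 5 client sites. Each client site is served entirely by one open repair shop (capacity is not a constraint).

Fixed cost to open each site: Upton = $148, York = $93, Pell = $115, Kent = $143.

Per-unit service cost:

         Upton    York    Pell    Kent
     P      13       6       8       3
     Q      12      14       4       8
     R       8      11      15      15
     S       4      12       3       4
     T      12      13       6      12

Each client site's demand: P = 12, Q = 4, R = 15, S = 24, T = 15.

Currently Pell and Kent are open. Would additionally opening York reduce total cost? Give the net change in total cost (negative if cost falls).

Current service cost with {Pell, Kent}: 439.
Adding York: each client site re-picks its cheapest; new service cost 379, saving 60.
Extra fixed cost: 93. Net change = 93 − 60 = 33.
(Totals: 697 → 730.)

No — net change +33 (cost rises by 33).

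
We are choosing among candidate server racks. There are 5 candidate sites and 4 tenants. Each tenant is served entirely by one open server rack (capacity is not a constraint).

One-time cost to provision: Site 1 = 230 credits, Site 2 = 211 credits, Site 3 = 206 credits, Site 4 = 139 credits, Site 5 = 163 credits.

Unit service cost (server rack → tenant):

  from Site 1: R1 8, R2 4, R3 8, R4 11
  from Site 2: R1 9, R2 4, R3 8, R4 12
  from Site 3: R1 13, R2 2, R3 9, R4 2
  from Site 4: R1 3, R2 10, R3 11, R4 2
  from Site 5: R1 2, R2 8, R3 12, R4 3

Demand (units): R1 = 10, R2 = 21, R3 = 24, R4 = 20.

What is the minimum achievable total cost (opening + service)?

Minimum total cost: 634

For any fixed open set, each tenant goes to its cheapest open site; total = fixed + service.
{Site 3}: R1→Site 3 13·10=130, R2→Site 3 2·21=42, R3→Site 3 9·24=216, R4→Site 3 2·20=40. Service 428; fixed 206; total 634.
{Site 3, Site 4}: service 328 + fixed 345 = 673
{Site 4}: service 544 + fixed 139 = 683
{Site 1, Site 2, Site 3, Site 4, Site 5}: R1→Site 5 2·10=20, R2→Site 3 2·21=42, R3→Site 1 8·24=192, R4→Site 3 2·20=40. Service 294; fixed 949; total 1243.
No other subset beats 634.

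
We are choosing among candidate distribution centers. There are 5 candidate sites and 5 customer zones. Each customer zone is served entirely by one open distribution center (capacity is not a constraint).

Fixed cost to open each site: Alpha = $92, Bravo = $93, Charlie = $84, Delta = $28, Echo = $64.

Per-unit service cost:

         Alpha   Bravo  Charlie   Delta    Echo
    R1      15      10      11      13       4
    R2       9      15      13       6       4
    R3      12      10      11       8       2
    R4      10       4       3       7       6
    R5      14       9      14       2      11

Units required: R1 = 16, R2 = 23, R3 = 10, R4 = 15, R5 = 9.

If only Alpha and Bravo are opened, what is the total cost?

Total cost: 793

Each customer zone is assigned to its cheapest site among the open ones.
{Alpha, Bravo}: R1→Bravo 10·16=160, R2→Alpha 9·23=207, R3→Bravo 10·10=100, R4→Bravo 4·15=60, R5→Bravo 9·9=81. Service 608; fixed 185; total 793.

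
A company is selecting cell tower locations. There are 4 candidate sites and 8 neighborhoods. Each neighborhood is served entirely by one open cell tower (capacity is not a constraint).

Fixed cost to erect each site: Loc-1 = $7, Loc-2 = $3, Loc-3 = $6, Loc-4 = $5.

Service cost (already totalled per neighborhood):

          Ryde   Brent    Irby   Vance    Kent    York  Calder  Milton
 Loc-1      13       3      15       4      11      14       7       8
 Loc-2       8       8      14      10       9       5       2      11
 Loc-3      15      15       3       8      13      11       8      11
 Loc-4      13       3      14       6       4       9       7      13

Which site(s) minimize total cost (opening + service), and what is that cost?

For any fixed open set, each neighborhood goes to its cheapest open site; total = fixed + service.
{Loc-2, Loc-3, Loc-4}: Ryde→Loc-2 8, Brent→Loc-4 3, Irby→Loc-3 3, Vance→Loc-4 6, Kent→Loc-4 4, York→Loc-2 5, Calder→Loc-2 2, Milton→Loc-2 11. Service 42; fixed 14; total 56.
{Loc-1, Loc-2, Loc-3}: Ryde→Loc-2 8, Brent→Loc-1 3, Irby→Loc-3 3, Vance→Loc-1 4, Kent→Loc-2 9, York→Loc-2 5, Calder→Loc-2 2, Milton→Loc-1 8. Service 42; fixed 16; total 58.
{Loc-1, Loc-2, Loc-3, Loc-4}: service 37 + fixed 21 = 58
{Loc-2}: service 67 + fixed 3 = 70
No other subset beats 56.

Open Loc-2, Loc-3 and Loc-4; minimum total cost 56.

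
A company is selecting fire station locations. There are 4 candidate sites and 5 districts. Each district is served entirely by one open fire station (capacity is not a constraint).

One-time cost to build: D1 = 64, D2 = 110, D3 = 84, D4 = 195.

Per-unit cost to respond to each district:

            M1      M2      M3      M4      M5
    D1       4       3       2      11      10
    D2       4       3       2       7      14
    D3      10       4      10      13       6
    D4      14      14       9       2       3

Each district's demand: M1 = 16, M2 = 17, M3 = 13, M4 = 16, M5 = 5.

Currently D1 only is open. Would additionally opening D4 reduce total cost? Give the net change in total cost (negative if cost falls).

No — net change +16 (cost rises by 16).

Current service cost with {D1}: 367.
Adding D4: each district re-picks its cheapest; new service cost 188, saving 179.
Extra fixed cost: 195. Net change = 195 − 179 = 16.
(Totals: 431 → 447.)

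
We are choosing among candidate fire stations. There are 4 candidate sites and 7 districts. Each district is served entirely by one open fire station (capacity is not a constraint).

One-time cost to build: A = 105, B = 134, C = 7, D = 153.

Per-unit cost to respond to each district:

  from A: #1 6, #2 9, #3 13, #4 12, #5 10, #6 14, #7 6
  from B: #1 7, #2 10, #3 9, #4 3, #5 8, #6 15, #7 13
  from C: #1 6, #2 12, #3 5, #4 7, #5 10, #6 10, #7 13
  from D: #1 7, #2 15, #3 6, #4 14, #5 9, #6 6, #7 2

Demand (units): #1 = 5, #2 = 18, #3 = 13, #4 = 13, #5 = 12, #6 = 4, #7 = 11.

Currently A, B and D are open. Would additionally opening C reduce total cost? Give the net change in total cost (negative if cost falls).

Yes — net change −6 (cost falls by 6).

Current service cost with {A, B, D}: 451.
Adding C: each district re-picks its cheapest; new service cost 438, saving 13.
Extra fixed cost: 7. Net change = 7 − 13 = -6.
(Totals: 843 → 837.)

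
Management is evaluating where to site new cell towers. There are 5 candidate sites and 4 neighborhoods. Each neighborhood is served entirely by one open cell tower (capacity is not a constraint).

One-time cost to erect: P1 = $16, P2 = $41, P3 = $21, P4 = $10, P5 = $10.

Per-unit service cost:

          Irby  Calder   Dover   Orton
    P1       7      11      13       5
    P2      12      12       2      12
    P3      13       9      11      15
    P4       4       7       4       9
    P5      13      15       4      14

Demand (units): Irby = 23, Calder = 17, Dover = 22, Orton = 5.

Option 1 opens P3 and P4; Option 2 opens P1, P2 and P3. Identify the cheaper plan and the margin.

Option 1: {P3, P4}: Irby→P4 4·23=92, Calder→P4 7·17=119, Dover→P4 4·22=88, Orton→P4 9·5=45. Service 344; fixed 31; total 375.
Option 2: {P1, P2, P3}: Irby→P1 7·23=161, Calder→P3 9·17=153, Dover→P2 2·22=44, Orton→P1 5·5=25. Service 383; fixed 78; total 461.
Difference: |375 − 461| = 86.

Option 1 is cheaper by 86.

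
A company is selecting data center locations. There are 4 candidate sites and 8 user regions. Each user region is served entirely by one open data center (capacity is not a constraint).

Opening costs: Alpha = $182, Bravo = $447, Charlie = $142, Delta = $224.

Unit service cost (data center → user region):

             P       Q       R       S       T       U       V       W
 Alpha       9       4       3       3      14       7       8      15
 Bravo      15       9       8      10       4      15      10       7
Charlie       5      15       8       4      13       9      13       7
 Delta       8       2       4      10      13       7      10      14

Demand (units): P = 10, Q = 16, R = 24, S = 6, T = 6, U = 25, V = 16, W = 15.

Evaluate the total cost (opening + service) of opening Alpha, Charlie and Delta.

Total cost: 1206

Each user region is assigned to its cheapest site among the open ones.
{Alpha, Charlie, Delta}: P→Charlie 5·10=50, Q→Delta 2·16=32, R→Alpha 3·24=72, S→Alpha 3·6=18, T→Charlie 13·6=78, U→Alpha 7·25=175, V→Alpha 8·16=128, W→Charlie 7·15=105. Service 658; fixed 548; total 1206.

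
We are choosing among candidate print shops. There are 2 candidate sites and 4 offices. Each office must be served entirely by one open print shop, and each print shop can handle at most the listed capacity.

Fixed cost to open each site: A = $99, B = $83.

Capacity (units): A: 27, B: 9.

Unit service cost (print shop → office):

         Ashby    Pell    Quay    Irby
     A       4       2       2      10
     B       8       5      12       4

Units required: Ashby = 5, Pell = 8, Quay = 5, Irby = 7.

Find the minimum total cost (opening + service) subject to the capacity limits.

Open {A}: Ashby→A 4·5=20, Pell→A 2·8=16, Quay→A 2·5=10, Irby→A 10·7=70.
Loads: A carries 25/27. Service 116; fixed 99; total 215.
Next best feasible plan costs 256.

Minimum total cost: 215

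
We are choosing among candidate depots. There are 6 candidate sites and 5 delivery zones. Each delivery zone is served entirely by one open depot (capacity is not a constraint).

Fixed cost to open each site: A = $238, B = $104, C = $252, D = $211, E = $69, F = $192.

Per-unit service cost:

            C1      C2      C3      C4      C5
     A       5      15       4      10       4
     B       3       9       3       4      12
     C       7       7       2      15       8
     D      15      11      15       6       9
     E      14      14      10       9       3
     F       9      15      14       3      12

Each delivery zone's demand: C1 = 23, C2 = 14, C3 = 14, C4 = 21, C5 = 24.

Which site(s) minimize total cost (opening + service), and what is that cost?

For any fixed open set, each delivery zone goes to its cheapest open site; total = fixed + service.
{B, E}: C1→B 3·23=69, C2→B 9·14=126, C3→B 3·14=42, C4→B 4·21=84, C5→E 3·24=72. Service 393; fixed 173; total 566.
{B}: service 609 + fixed 104 = 713
{B, E, F}: service 372 + fixed 365 = 737
{A, B, C, D, E, F}: service 330 + fixed 1066 = 1396
No other subset beats 566.

Open B and E; minimum total cost 566.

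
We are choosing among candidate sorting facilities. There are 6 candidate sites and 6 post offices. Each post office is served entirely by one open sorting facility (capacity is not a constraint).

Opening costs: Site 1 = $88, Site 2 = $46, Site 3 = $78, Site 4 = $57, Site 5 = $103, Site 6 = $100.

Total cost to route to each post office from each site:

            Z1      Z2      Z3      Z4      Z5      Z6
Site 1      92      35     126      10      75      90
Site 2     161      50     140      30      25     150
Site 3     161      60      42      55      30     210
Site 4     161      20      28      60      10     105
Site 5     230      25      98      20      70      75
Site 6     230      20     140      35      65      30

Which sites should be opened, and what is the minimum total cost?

For any fixed open set, each post office goes to its cheapest open site; total = fixed + service.
{Site 1, Site 4}: Z1→Site 1 92, Z2→Site 4 20, Z3→Site 4 28, Z4→Site 1 10, Z5→Site 4 10, Z6→Site 1 90. Service 250; fixed 145; total 395.
{Site 1, Site 4, Site 6}: Z1→Site 1 92, Z2→Site 4 20, Z3→Site 4 28, Z4→Site 1 10, Z5→Site 4 10, Z6→Site 6 30. Service 190; fixed 245; total 435.
{Site 1, Site 2, Site 4}: Z1→Site 1 92, Z2→Site 4 20, Z3→Site 4 28, Z4→Site 1 10, Z5→Site 4 10, Z6→Site 1 90. Service 250; fixed 191; total 441.
{Site 1, Site 2, Site 3, Site 4, Site 5, Site 6}: service 190 + fixed 472 = 662
No other subset beats 395.

Open Site 1 and Site 4; minimum total cost 395.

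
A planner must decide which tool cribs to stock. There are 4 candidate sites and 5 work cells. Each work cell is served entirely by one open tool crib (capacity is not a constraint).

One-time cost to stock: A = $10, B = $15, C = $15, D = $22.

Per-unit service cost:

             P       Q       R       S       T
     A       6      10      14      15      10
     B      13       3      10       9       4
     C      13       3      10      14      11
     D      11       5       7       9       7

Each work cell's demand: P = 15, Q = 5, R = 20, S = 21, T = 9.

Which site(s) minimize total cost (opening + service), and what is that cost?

For any fixed open set, each work cell goes to its cheapest open site; total = fixed + service.
{A, B, D}: P→A 6·15=90, Q→B 3·5=15, R→D 7·20=140, S→B 9·21=189, T→B 4·9=36. Service 470; fixed 47; total 517.
{A, B, C, D}: P→A 6·15=90, Q→B 3·5=15, R→D 7·20=140, S→B 9·21=189, T→B 4·9=36. Service 470; fixed 62; total 532.
{A, D}: P→A 6·15=90, Q→D 5·5=25, R→D 7·20=140, S→D 9·21=189, T→D 7·9=63. Service 507; fixed 32; total 539.
{A}: service 825 + fixed 10 = 835
No other subset beats 517.

Open A, B and D; minimum total cost 517.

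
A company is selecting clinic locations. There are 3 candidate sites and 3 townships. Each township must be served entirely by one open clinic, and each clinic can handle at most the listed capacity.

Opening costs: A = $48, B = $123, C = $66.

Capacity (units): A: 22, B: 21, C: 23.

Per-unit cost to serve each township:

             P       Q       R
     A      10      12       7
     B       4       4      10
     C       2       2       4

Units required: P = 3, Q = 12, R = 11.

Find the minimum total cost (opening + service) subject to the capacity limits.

Minimum total cost: 212

Open {A, C}: P→A 10·3=30, Q→C 2·12=24, R→C 4·11=44.
Loads: A carries 3/22, C carries 23/23. Service 98; fixed 114; total 212.
Next best feasible plan costs 221.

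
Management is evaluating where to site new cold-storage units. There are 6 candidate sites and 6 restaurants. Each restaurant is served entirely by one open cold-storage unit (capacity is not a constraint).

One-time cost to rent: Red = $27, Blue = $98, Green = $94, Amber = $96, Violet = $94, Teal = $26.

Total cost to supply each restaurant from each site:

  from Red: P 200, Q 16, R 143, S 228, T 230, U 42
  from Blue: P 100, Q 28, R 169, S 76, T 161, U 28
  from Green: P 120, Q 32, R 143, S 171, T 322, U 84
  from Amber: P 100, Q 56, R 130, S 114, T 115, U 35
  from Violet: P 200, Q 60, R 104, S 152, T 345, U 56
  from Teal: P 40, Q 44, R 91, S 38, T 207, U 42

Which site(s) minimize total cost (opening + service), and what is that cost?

Open Red, Amber and Teal; minimum total cost 484.

For any fixed open set, each restaurant goes to its cheapest open site; total = fixed + service.
{Red, Amber, Teal}: P→Teal 40, Q→Red 16, R→Teal 91, S→Teal 38, T→Amber 115, U→Amber 35. Service 335; fixed 149; total 484.
{Amber, Teal}: P→Teal 40, Q→Teal 44, R→Teal 91, S→Teal 38, T→Amber 115, U→Amber 35. Service 363; fixed 122; total 485.
{Red, Teal}: service 434 + fixed 53 = 487
{Red, Blue, Green, Amber, Violet, Teal}: service 328 + fixed 435 = 763
No other subset beats 484.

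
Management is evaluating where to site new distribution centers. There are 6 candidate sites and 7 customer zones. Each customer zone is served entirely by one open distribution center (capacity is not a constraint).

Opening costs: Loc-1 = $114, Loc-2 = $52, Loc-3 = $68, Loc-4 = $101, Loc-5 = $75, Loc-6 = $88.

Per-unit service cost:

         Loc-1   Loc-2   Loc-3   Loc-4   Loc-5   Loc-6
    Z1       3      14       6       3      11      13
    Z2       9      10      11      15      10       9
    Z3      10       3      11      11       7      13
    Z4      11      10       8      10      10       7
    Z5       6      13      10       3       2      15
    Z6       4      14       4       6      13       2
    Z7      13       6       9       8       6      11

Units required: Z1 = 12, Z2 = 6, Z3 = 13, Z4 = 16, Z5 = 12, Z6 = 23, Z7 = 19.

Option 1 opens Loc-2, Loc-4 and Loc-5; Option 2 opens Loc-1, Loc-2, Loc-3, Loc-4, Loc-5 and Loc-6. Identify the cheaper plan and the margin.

Option 1 is cheaper by 124.

Option 1: {Loc-2, Loc-4, Loc-5}: Z1→Loc-4 3·12=36, Z2→Loc-2 10·6=60, Z3→Loc-2 3·13=39, Z4→Loc-2 10·16=160, Z5→Loc-5 2·12=24, Z6→Loc-4 6·23=138, Z7→Loc-2 6·19=114. Service 571; fixed 228; total 799.
Option 2: {Loc-1, Loc-2, Loc-3, Loc-4, Loc-5, Loc-6}: Z1→Loc-1 3·12=36, Z2→Loc-1 9·6=54, Z3→Loc-2 3·13=39, Z4→Loc-6 7·16=112, Z5→Loc-5 2·12=24, Z6→Loc-6 2·23=46, Z7→Loc-2 6·19=114. Service 425; fixed 498; total 923.
Difference: |799 − 923| = 124.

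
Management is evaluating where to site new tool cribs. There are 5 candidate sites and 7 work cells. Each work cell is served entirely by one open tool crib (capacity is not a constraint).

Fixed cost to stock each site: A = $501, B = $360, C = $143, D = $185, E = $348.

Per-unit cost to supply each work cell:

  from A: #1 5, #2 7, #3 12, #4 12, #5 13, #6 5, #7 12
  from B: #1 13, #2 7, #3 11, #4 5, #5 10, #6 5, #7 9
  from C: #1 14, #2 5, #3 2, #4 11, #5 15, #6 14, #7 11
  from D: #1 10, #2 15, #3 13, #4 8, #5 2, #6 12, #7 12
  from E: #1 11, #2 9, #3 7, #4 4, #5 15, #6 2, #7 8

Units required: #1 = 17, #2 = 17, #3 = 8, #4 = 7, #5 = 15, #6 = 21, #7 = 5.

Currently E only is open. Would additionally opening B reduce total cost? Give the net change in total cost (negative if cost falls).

Current service cost with {E}: 731.
Adding B: each work cell re-picks its cheapest; new service cost 622, saving 109.
Extra fixed cost: 360. Net change = 360 − 109 = 251.
(Totals: 1079 → 1330.)

No — net change +251 (cost rises by 251).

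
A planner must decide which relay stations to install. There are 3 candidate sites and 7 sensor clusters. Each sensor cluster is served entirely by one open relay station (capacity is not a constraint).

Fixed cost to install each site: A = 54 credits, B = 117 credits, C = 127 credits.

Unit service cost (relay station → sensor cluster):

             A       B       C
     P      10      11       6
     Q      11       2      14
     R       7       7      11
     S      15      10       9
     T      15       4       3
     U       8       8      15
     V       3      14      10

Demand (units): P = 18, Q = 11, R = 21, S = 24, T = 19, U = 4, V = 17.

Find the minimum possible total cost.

Minimum total cost: 913

For any fixed open set, each sensor cluster goes to its cheapest open site; total = fixed + service.
{A, C}: P→C 6·18=108, Q→A 11·11=121, R→A 7·21=147, S→C 9·24=216, T→C 3·19=57, U→A 8·4=32, V→A 3·17=51. Service 732; fixed 181; total 913.
{A, B}: service 748 + fixed 171 = 919
{A, B, C}: service 633 + fixed 298 = 931
{A}: P→A 10·18=180, Q→A 11·11=121, R→A 7·21=147, S→A 15·24=360, T→A 15·19=285, U→A 8·4=32, V→A 3·17=51. Service 1176; fixed 54; total 1230.
No other subset beats 913.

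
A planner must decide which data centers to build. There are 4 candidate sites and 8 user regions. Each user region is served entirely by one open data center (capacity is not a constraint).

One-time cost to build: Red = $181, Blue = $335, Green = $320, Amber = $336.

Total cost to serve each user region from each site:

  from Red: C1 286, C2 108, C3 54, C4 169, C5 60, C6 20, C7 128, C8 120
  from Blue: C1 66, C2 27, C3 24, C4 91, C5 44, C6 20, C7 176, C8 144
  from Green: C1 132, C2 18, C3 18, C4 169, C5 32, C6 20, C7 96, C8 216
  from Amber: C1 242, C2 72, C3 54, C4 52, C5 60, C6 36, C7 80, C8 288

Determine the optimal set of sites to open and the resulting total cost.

For any fixed open set, each user region goes to its cheapest open site; total = fixed + service.
{Blue}: C1→Blue 66, C2→Blue 27, C3→Blue 24, C4→Blue 91, C5→Blue 44, C6→Blue 20, C7→Blue 176, C8→Blue 144. Service 592; fixed 335; total 927.
{Green}: service 701 + fixed 320 = 1021
{Red, Blue}: C1→Blue 66, C2→Blue 27, C3→Blue 24, C4→Blue 91, C5→Blue 44, C6→Red 20, C7→Red 128, C8→Red 120. Service 520; fixed 516; total 1036.
{Red, Blue, Green, Amber}: service 406 + fixed 1172 = 1578
No other subset beats 927.

Open Blue only; minimum total cost 927.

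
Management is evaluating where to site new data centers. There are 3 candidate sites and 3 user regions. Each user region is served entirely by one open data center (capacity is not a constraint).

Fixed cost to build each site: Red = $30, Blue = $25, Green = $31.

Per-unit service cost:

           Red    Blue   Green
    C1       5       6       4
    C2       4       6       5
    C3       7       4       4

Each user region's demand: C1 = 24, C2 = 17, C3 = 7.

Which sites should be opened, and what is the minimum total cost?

For any fixed open set, each user region goes to its cheapest open site; total = fixed + service.
{Green}: C1→Green 4·24=96, C2→Green 5·17=85, C3→Green 4·7=28. Service 209; fixed 31; total 240.
{Red, Green}: service 192 + fixed 61 = 253
{Blue, Green}: service 209 + fixed 56 = 265
{Red, Blue, Green}: C1→Green 4·24=96, C2→Red 4·17=68, C3→Blue 4·7=28. Service 192; fixed 86; total 278.
No other subset beats 240.

Open Green only; minimum total cost 240.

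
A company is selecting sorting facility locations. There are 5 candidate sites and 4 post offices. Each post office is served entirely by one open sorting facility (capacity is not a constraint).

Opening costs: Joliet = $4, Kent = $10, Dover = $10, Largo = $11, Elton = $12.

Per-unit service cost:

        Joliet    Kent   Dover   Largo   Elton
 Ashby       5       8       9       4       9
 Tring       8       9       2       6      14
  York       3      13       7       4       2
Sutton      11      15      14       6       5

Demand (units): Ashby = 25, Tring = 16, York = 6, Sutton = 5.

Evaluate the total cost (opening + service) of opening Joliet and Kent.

Total cost: 340

Each post office is assigned to its cheapest site among the open ones.
{Joliet, Kent}: Ashby→Joliet 5·25=125, Tring→Joliet 8·16=128, York→Joliet 3·6=18, Sutton→Joliet 11·5=55. Service 326; fixed 14; total 340.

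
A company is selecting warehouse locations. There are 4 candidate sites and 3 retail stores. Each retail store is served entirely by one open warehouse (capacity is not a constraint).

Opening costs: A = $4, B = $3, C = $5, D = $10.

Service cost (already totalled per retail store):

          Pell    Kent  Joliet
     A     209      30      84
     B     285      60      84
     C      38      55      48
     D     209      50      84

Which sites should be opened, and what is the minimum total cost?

Open A and C; minimum total cost 125.

For any fixed open set, each retail store goes to its cheapest open site; total = fixed + service.
{A, C}: Pell→C 38, Kent→A 30, Joliet→C 48. Service 116; fixed 9; total 125.
{A, B, C}: Pell→C 38, Kent→A 30, Joliet→C 48. Service 116; fixed 12; total 128.
{A, C, D}: service 116 + fixed 19 = 135
{A, B, C, D}: service 116 + fixed 22 = 138
No other subset beats 125.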